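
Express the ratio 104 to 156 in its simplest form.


GCD(104, 156) = 52
104/52 : 156/52
= 2:3

2:3


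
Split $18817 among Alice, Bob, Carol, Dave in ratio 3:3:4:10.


Total parts = 3 + 3 + 4 + 10 = 20
Alice: 18817 × 3/20 = 2822.55
Bob: 18817 × 3/20 = 2822.55
Carol: 18817 × 4/20 = 3763.40
Dave: 18817 × 10/20 = 9408.50
= Alice: $2822.55, Bob: $2822.55, Carol: $3763.40, Dave: $9408.50

Alice: $2822.55, Bob: $2822.55, Carol: $3763.40, Dave: $9408.50


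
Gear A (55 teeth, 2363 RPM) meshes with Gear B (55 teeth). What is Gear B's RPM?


Gear ratio = 55:55 = 1:1
RPM_B = RPM_A × (teeth_A / teeth_B)
= 2363 × (55/55)
= 2363.0 RPM

2363.0 RPM


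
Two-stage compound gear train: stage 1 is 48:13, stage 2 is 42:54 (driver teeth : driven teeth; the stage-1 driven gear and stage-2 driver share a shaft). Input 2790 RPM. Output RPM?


Stage 1: RPM_B = RPM_A × t_A/t_B = 2790 × 48/13 = 133920/13 ≈ 10301.54
B and C share a shaft → RPM_C = RPM_B
Stage 2: RPM_D = RPM_C × t_C/t_D = RPM_A × (t_A×t_C)/(t_B×t_D)
Overall ratio = (48×42)/(13×54) = 2016/702
RPM_D = 2790 × 2016/702 = 5624640/702
≈ 8012.31 RPM

8012.31 RPM


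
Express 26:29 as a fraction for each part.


Total parts = 26 + 29 = 55
First part: 26/55 = 26/55
Second part: 29/55 = 29/55
= 26/55 and 29/55

26/55 and 29/55


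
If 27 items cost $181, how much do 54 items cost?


Direct proportion: y/x = constant
k = 181/27 ≈ 6.7037
y₂ = k × 54 = 181 × 54 / 27 = 9774/27
= 362.00

362.00


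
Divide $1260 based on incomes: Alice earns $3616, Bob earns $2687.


Total income = 3616 + 2687 = $6303
Alice: $1260 × 3616/6303 = $722.86
Bob: $1260 × 2687/6303 = $537.14
= Alice: $722.86, Bob: $537.14

Alice: $722.86, Bob: $537.14


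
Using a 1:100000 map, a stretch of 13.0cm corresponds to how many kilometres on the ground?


Real distance = map distance × scale
= 13.0cm × 100000
= 1300000 cm = 13000.0 m
= 13.000 km

13.000 km


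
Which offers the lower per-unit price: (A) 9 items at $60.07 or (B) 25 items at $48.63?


Deal A: $60.07/9 = $6.6744/unit
Deal B: $48.63/25 = $1.9452/unit
B is cheaper per unit
= Deal B

Deal B


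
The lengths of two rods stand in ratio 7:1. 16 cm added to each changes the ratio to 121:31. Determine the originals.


Let A = 7k, B = 1k.
(7k + 16) / (1k + 16) = 121/31
Cross-multiply: 31(7k + 16) = 121(1k + 16)
217k + 496 = 121k + 1936
217k - 121k = 1936 - 496
96k = 1440
k = 1440/96 = 15
A = 7×15 = 105, B = 1×15 = 15
= A = 105, B = 15

A = 105, B = 15


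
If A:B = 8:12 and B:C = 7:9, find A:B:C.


Match B: multiply A:B by 7 → 56:84
Multiply B:C by 12 → 84:108
Combined: 56:84:108
GCD = 4
= 14:21:27

14:21:27


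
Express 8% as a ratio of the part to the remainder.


8% means 8 parts out of 100; remainder = 92
Part : remainder = 8:92
GCD = 4
= 2:23

2:23


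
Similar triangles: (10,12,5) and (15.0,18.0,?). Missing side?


Scale factor = 15.0/10 = 1.5
Missing side = 5 × 1.5
= 7.5

7.5


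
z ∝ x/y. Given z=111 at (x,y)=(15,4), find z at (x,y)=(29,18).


z = k·x/y
Solve for k using the known point: k = z·y/x = 111×4/15 = 444/15 = 29.6000
Now evaluate at x=29, y=18:
z = k × 29 / 18 = (444 × 29) / (15 × 18) = 12876/270
≈ 47.6889

47.6889


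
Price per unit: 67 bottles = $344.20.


Unit rate = total / quantity
= 344.20 / 67
= $5.14 per unit

$5.14 per unit


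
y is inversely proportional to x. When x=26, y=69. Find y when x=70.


Inverse proportion: x × y = constant
k = 26 × 69 = 1794
y₂ = k / 70 = 1794 / 70
= 25.63

25.63


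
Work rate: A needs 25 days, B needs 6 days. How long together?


Rate of A = 1/25 per day
Rate of B = 1/6 per day
Combined rate = 1/25 + 1/6 = 31/150 ≈ 0.2067 per day
Days = 1 / combined rate = 150/31
≈ 4.84 days

4.84 days


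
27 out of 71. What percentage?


Percentage = (part / whole) × 100
= (27 / 71) × 100
≈ 38.03%

38.03%


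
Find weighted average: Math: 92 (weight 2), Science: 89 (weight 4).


Numerator = 92×2 + 89×4
= 184 + 356
= 540
Total weight = 6
Weighted avg = 540/6
= 90.00

90.00


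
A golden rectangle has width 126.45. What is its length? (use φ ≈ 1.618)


φ = (1 + √5) / 2 ≈ 1.618
Length = width × φ = 126.45 × 1.618 = 204.5961
≈ 204.60

204.60


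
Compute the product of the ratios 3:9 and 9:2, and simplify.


Compound ratio = (3×9) : (9×2)
= 27:18
GCD = 9
= 3:2

3:2


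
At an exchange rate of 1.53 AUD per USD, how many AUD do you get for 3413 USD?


Amount × rate = 3413 × 1.53
= 5221.89 AUD

5221.89 AUD


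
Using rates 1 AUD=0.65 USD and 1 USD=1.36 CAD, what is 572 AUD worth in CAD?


Step 1: 572 AUD × 0.65 = 371.80 USD
Step 2: 371.80 USD × 1.36 = 505.65 CAD
Implied rate AUD→CAD = 0.65 × 1.36 = 0.8840
= 505.65 CAD

505.65 CAD


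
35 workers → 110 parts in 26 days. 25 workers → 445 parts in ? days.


Days ∝ work / workers, so d₂ = d₁ × (m₁/m₂) × (w₂/w₁)
Workers factor (inverse): 35/25 = 1.4000
Work factor (direct): 445/110 ≈ 4.0455
d₂ = 26 × 35/25 × 445/110 = (26 × 35 × 445) / (25 × 110) = 404950/2750
≈ 147.25 days

147.25 days


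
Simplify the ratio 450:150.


GCD(450, 150) = 150
450/150 : 150/150
= 3:1

3:1


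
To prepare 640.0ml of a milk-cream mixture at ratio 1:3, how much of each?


Total parts = 1 + 3 = 4
milk: 640.0 × 1/4 = 160.0ml
cream: 640.0 × 3/4 = 480.0ml
= 160.0ml and 480.0ml

160.0ml and 480.0ml


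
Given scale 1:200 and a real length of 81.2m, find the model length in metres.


Model size = real / scale
= 81.2 / 200
= 0.4060 m

0.4060 m


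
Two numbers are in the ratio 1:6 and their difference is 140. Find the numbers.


Let A = 1k, B = 6k.
6k - 1k = 140
5k = 140 → k = 140/5 = 28
A = 1×28 = 28, B = 6×28 = 168
= A = 28, B = 168

A = 28, B = 168


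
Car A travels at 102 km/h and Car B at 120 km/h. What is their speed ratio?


Ratio = 102:120
GCD = 6
Simplified = 17:20
Time ratio (same distance) = 20:17
Speed ratio = 17:20

17:20


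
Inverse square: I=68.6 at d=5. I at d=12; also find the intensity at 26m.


I₁d₁² = I₂d₂²
I at 12m = 68.6 × (5/12)² = 68.6 × 25/144 = 1715/144 ≈ 11.9097
I at 26m = 68.6 × (5/26)² = 68.6 × 25/676 = 1715/676 ≈ 2.5370
= 11.9097 and 2.5370

11.9097 and 2.5370


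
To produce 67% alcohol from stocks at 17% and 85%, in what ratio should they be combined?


Let x parts of 17% mix with y parts of 85%.
17x + 85y = 67(x + y)
17x + 85y = 67x + 67y
x(17 - 67) = y(67 - 85)
x/y = (85 - 67)/(67 - 17) = 18/50
Simplify: 9:25
= 9:25

9:25


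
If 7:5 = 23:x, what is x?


Cross multiply: 7 × x = 5 × 23
7x = 115
x = 115 / 7
= 16.43

16.43


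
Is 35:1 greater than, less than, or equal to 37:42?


35/1 = 35.0000
37/42 = 0.8810
35.0000 > 0.8810, so 35:1 is greater
= greater than

greater than


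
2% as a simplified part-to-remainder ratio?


2% means 2 parts out of 100; remainder = 98
Part : remainder = 2:98
GCD = 2
= 1:49

1:49


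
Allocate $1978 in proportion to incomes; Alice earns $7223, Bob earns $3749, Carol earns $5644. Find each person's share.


Total income = 7223 + 3749 + 5644 = $16616
Alice: $1978 × 7223/16616 = $859.84
Bob: $1978 × 3749/16616 = $446.29
Carol: $1978 × 5644/16616 = $671.87
= Alice: $859.84, Bob: $446.29, Carol: $671.87

Alice: $859.84, Bob: $446.29, Carol: $671.87


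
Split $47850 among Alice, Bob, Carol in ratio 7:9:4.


Total parts = 7 + 9 + 4 = 20
Alice: 47850 × 7/20 = 16747.50
Bob: 47850 × 9/20 = 21532.50
Carol: 47850 × 4/20 = 9570.00
= Alice: $16747.50, Bob: $21532.50, Carol: $9570.00

Alice: $16747.50, Bob: $21532.50, Carol: $9570.00


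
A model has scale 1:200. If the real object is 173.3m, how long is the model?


Model size = real / scale
= 173.3 / 200
= 0.8665 m

0.8665 m


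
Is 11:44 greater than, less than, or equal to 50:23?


11/44 = 0.2500
50/23 = 2.1739
0.2500 < 2.1739, so 11:44 is less
= less than

less than


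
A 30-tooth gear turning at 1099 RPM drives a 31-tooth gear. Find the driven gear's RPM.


Gear ratio = 30:31 = 30:31
RPM_B = RPM_A × (teeth_A / teeth_B)
= 1099 × (30/31)
= 1063.5 RPM

1063.5 RPM


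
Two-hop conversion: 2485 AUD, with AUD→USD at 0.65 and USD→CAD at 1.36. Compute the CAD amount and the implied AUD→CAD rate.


Step 1: 2485 AUD × 0.65 = 1615.25 USD
Step 2: 1615.25 USD × 1.36 = 2196.74 CAD
Implied rate AUD→CAD = 0.65 × 1.36 = 0.8840
= 2196.74 CAD; implied rate 0.8840 CAD/AUD

2196.74 CAD; implied rate 0.8840 CAD/AUD


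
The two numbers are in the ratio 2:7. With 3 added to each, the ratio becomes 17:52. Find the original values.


Let A = 2k, B = 7k.
(2k + 3) / (7k + 3) = 17/52
Cross-multiply: 52(2k + 3) = 17(7k + 3)
104k + 156 = 119k + 51
104k - 119k = 51 - 156
-15k = -105
k = -105/-15 = 7
A = 2×7 = 14, B = 7×7 = 49
= A = 14, B = 49

A = 14, B = 49


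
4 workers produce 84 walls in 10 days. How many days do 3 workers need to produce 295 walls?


Days ∝ work / workers, so d₂ = d₁ × (m₁/m₂) × (w₂/w₁)
Workers factor (inverse): 4/3 ≈ 1.3333
Work factor (direct): 295/84 ≈ 3.5119
d₂ = 10 × 4/3 × 295/84 = (10 × 4 × 295) / (3 × 84) = 11800/252
≈ 46.83 days

46.83 days


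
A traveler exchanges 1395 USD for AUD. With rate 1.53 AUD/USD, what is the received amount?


Amount × rate = 1395 × 1.53
= 2134.35 AUD

2134.35 AUD


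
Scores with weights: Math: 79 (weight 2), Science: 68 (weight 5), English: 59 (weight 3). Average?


Numerator = 79×2 + 68×5 + 59×3
= 158 + 340 + 177
= 675
Total weight = 10
Weighted avg = 675/10
= 67.50

67.50


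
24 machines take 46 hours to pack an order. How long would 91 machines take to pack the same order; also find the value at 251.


Inverse proportion: x × y = constant
k = 24 × 46 = 1104
At x=91: k/91 = 12.13
At x=251: k/251 = 4.40
= 12.13 and 4.40

12.13 and 4.40


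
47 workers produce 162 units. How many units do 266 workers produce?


Direct proportion: y/x = constant
k = 162/47 ≈ 3.4468
y₂ = k × 266 = 162 × 266 / 47 = 43092/47
≈ 916.85

916.85


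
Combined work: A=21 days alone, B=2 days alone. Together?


Rate of A = 1/21 per day
Rate of B = 1/2 per day
Combined rate = 1/21 + 1/2 = 23/42 ≈ 0.5476 per day
Days = 1 / combined rate = 42/23
≈ 1.83 days

1.83 days


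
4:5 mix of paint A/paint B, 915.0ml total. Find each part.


Total parts = 4 + 5 = 9
paint A: 915.0 × 4/9 = 406.7ml
paint B: 915.0 × 5/9 = 508.3ml
= 406.7ml and 508.3ml

406.7ml and 508.3ml


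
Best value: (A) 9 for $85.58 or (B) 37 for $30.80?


Deal A: $85.58/9 = $9.5089/unit
Deal B: $30.80/37 = $0.8324/unit
B is cheaper per unit
= Deal B

Deal B


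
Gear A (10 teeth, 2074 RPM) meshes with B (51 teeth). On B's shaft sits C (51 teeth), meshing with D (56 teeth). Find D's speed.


Stage 1: RPM_B = RPM_A × t_A/t_B = 2074 × 10/51 = 20740/51 ≈ 406.67
B and C share a shaft → RPM_C = RPM_B
Stage 2: RPM_D = RPM_C × t_C/t_D = RPM_A × (t_A×t_C)/(t_B×t_D)
Overall ratio = (10×51)/(51×56) = 510/2856
RPM_D = 2074 × 510/2856 = 1057740/2856
≈ 370.36 RPM

370.36 RPM


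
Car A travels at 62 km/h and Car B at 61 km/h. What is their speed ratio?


Ratio = 62:61
GCD = 1
Simplified = 62:61
Time ratio (same distance) = 61:62
Speed ratio = 62:61

62:61


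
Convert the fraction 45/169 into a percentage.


Percentage = (part / whole) × 100
= (45 / 169) × 100
≈ 26.63%

26.63%


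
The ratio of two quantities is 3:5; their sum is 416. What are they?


Let A = 3k, B = 5k.
3k + 5k = 416
8k = 416 → k = 416/8 = 52
A = 3×52 = 156, B = 5×52 = 260
= A = 156, B = 260

A = 156, B = 260


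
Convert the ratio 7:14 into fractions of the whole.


Total parts = 7 + 14 = 21
First part: 7/21 = 1/3
Second part: 14/21 = 2/3
= 1/3 and 2/3

1/3 and 2/3


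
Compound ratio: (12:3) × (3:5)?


Compound ratio = (12×3) : (3×5)
= 36:15
GCD = 3
= 12:5

12:5


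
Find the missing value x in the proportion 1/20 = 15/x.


Cross multiply: 1 × x = 20 × 15
1x = 300
x = 300 / 1
= 300.00

300.00


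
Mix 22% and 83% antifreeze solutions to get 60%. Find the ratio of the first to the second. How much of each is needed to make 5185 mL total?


Let x parts of 22% mix with y parts of 83%.
22x + 83y = 60(x + y)
22x + 83y = 60x + 60y
x(22 - 60) = y(60 - 83)
x/y = (83 - 60)/(60 - 22) = 23/38
Simplify: 23:38
Total parts = 61; one part = 5185/61 = 85.00 mL
22% solution: 23×85.00 = 1955.00 mL
83% solution: 38×85.00 = 3230.00 mL
= ratio 23:38; 1955.00 mL and 3230.00 mL

ratio 23:38; 1955.00 mL and 3230.00 mL


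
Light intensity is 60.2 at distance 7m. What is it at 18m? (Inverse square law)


I₁d₁² = I₂d₂²
I₂ = I₁ × (d₁/d₂)²
= 60.2 × (7/18)²
= 60.2 × 49/324
= 2949.8/324
≈ 9.1043

9.1043


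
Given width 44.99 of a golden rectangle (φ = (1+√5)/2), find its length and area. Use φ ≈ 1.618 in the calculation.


φ = (1 + √5) / 2 ≈ 1.618
Length = width × φ = 44.99 × 1.618 = 72.79382
≈ 72.79
Area = width × length = 44.99 × 72.79382 = 3274.9939618 ≈ 3274.99
= Length: 72.79, Area: 3274.99

Length: 72.79, Area: 3274.99


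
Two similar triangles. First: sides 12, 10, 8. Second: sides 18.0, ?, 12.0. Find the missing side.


Scale factor = 18.0/12 = 1.5
Missing side = 10 × 1.5
= 15.0

15.0


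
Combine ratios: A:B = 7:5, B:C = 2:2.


Match B: multiply A:B by 2 → 14:10
Multiply B:C by 5 → 10:10
Combined: 14:10:10
GCD = 2
= 7:5:5

7:5:5


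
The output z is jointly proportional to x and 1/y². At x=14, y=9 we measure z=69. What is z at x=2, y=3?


z = k·x/y²
Solve for k using the known point: k = z·y²/x = 69×81/14 = 5589/14 ≈ 399.2143
Now evaluate at x=2, y=3:
z = k × 2 / 9 = (5589 × 2) / (14 × 9) = 11178/126
≈ 88.7143

88.7143


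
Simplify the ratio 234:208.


GCD(234, 208) = 26
234/26 : 208/26
= 9:8

9:8


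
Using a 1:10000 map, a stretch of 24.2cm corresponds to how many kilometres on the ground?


Real distance = map distance × scale
= 24.2cm × 10000
= 242000 cm = 2420.0 m
= 2.420 km

2.420 km


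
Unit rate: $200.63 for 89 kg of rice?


Unit rate = total / quantity
= 200.63 / 89
= $2.25 per unit

$2.25 per unit


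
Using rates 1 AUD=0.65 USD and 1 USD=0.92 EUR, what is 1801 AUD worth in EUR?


Step 1: 1801 AUD × 0.65 = 1170.65 USD
Step 2: 1170.65 USD × 0.92 = 1077.00 EUR
Implied rate AUD→EUR = 0.65 × 0.92 = 0.5980
= 1077.00 EUR

1077.00 EUR


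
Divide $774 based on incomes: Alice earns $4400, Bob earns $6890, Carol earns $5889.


Total income = 4400 + 6890 + 5889 = $17179
Alice: $774 × 4400/17179 = $198.24
Bob: $774 × 6890/17179 = $310.43
Carol: $774 × 5889/17179 = $265.33
= Alice: $198.24, Bob: $310.43, Carol: $265.33

Alice: $198.24, Bob: $310.43, Carol: $265.33


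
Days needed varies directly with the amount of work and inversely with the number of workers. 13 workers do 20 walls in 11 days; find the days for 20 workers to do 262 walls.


Days ∝ work / workers, so d₂ = d₁ × (m₁/m₂) × (w₂/w₁)
Workers factor (inverse): 13/20 = 0.6500
Work factor (direct): 262/20 = 13.1000
d₂ = 11 × 13/20 × 262/20 = (11 × 13 × 262) / (20 × 20) = 37466/400
≈ 93.67 days

93.67 days


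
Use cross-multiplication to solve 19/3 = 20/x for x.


Cross multiply: 19 × x = 3 × 20
19x = 60
x = 60 / 19
= 3.16

3.16


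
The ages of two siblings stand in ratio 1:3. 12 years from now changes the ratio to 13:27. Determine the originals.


Let A = 1k, B = 3k.
(1k + 12) / (3k + 12) = 13/27
Cross-multiply: 27(1k + 12) = 13(3k + 12)
27k + 324 = 39k + 156
27k - 39k = 156 - 324
-12k = -168
k = -168/-12 = 14
A = 1×14 = 14, B = 3×14 = 42
= A = 14, B = 42

A = 14, B = 42


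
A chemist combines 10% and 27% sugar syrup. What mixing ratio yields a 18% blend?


Let x parts of 10% mix with y parts of 27%.
10x + 27y = 18(x + y)
10x + 27y = 18x + 18y
x(10 - 18) = y(18 - 27)
x/y = (27 - 18)/(18 - 10) = 9/8
Simplify: 9:8
= 9:8

9:8


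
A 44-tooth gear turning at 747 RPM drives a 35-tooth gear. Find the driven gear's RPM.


Gear ratio = 44:35 = 44:35
RPM_B = RPM_A × (teeth_A / teeth_B)
= 747 × (44/35)
= 939.1 RPM

939.1 RPM


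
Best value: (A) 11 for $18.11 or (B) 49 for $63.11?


Deal A: $18.11/11 = $1.6464/unit
Deal B: $63.11/49 = $1.2880/unit
B is cheaper per unit
= Deal B

Deal B


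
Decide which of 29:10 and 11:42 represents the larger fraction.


29/10 = 2.9000
11/42 = 0.2619
2.9000 > 0.2619, so 29:10 is greater
= 29:10

29:10


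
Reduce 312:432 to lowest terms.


GCD(312, 432) = 24
312/24 : 432/24
= 13:18

13:18


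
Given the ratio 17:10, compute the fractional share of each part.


Total parts = 17 + 10 = 27
First part: 17/27 = 17/27
Second part: 10/27 = 10/27
= 17/27 and 10/27

17/27 and 10/27


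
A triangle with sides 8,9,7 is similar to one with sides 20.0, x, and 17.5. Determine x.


Scale factor = 20.0/8 = 2.5
Missing side = 9 × 2.5
= 22.5

22.5


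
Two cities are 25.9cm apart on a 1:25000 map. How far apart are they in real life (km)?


Real distance = map distance × scale
= 25.9cm × 25000
= 647500 cm = 6475.0 m
= 6.475 km

6.475 km


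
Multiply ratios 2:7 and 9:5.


Compound ratio = (2×9) : (7×5)
= 18:35
GCD = 1
= 18:35

18:35


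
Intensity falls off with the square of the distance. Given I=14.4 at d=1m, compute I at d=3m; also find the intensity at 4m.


I₁d₁² = I₂d₂²
I at 3m = 14.4 × (1/3)² = 14.4 × 1/9 = 14.4/9 = 1.6000
I at 4m = 14.4 × (1/4)² = 14.4 × 1/16 = 14.4/16 = 0.9000
= 1.6000 and 0.9000

1.6000 and 0.9000


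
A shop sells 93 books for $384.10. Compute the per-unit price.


Unit rate = total / quantity
= 384.10 / 93
= $4.13 per unit

$4.13 per unit


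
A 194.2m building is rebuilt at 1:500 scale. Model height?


Model size = real / scale
= 194.2 / 500
= 0.3884 m

0.3884 m


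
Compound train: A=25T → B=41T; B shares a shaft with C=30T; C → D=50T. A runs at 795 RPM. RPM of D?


Stage 1: RPM_B = RPM_A × t_A/t_B = 795 × 25/41 = 19875/41 ≈ 484.76
B and C share a shaft → RPM_C = RPM_B
Stage 2: RPM_D = RPM_C × t_C/t_D = RPM_A × (t_A×t_C)/(t_B×t_D)
Overall ratio = (25×30)/(41×50) = 750/2050
RPM_D = 795 × 750/2050 = 596250/2050
≈ 290.85 RPM

290.85 RPM


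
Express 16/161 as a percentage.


Percentage = (part / whole) × 100
= (16 / 161) × 100
≈ 9.94%

9.94%


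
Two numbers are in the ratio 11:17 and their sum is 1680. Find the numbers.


Let A = 11k, B = 17k.
11k + 17k = 1680
28k = 1680 → k = 1680/28 = 60
A = 11×60 = 660, B = 17×60 = 1020
= A = 660, B = 1020

A = 660, B = 1020


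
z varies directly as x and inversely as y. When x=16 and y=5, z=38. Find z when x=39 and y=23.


z = k·x/y
Solve for k using the known point: k = z·y/x = 38×5/16 = 190/16 = 11.8750
Now evaluate at x=39, y=23:
z = k × 39 / 23 = (190 × 39) / (16 × 23) = 7410/368
≈ 20.1359

20.1359


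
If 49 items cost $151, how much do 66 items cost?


Direct proportion: y/x = constant
k = 151/49 ≈ 3.0816
y₂ = k × 66 = 151 × 66 / 49 = 9966/49
≈ 203.39

203.39


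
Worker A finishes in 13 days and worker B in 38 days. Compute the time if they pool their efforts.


Rate of A = 1/13 per day
Rate of B = 1/38 per day
Combined rate = 1/13 + 1/38 = 51/494 ≈ 0.1032 per day
Days = 1 / combined rate = 494/51
≈ 9.69 days

9.69 days


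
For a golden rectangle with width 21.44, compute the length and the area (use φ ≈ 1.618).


φ = (1 + √5) / 2 ≈ 1.618
Length = width × φ = 21.44 × 1.618 = 34.68992
≈ 34.69
Area = width × length = 21.44 × 34.68992 = 743.7518848 ≈ 743.75
= Length: 34.69, Area: 743.75

Length: 34.69, Area: 743.75


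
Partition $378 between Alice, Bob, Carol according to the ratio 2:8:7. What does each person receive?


Total parts = 2 + 8 + 7 = 17
Alice: 378 × 2/17 = 44.47
Bob: 378 × 8/17 = 177.88
Carol: 378 × 7/17 = 155.65
= Alice: $44.47, Bob: $177.88, Carol: $155.65

Alice: $44.47, Bob: $177.88, Carol: $155.65


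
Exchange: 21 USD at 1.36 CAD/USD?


Amount × rate = 21 × 1.36
= 28.56 CAD

28.56 CAD


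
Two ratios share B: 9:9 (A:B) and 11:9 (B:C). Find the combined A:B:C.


Match B: multiply A:B by 11 → 99:99
Multiply B:C by 9 → 99:81
Combined: 99:99:81
GCD = 9
= 11:11:9

11:11:9


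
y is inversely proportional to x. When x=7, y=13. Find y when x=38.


Inverse proportion: x × y = constant
k = 7 × 13 = 91
y₂ = k / 38 = 91 / 38
= 2.39

2.39


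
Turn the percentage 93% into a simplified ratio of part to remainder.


93% means 93 parts out of 100; remainder = 7
Part : remainder = 93:7
GCD = 1
= 93:7

93:7


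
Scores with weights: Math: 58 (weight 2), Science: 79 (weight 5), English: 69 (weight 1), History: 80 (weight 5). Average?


Numerator = 58×2 + 79×5 + 69×1 + 80×5
= 116 + 395 + 69 + 400
= 980
Total weight = 13
Weighted avg = 980/13
= 75.38

75.38


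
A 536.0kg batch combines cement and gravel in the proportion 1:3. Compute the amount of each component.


Total parts = 1 + 3 = 4
cement: 536.0 × 1/4 = 134.0kg
gravel: 536.0 × 3/4 = 402.0kg
= 134.0kg and 402.0kg

134.0kg and 402.0kg


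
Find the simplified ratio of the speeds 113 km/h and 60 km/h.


Ratio = 113:60
GCD = 1
Simplified = 113:60
Time ratio (same distance) = 60:113
Speed ratio = 113:60

113:60


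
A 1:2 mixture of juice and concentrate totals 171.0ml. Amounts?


Total parts = 1 + 2 = 3
juice: 171.0 × 1/3 = 57.0ml
concentrate: 171.0 × 2/3 = 114.0ml
= 57.0ml and 114.0ml

57.0ml and 114.0ml


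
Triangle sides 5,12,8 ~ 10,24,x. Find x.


Scale factor = 10/5 = 2
Missing side = 8 × 2
= 16.0

16.0


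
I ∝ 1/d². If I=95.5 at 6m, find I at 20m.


I₁d₁² = I₂d₂²
I₂ = I₁ × (d₁/d₂)²
= 95.5 × (6/20)²
= 95.5 × 36/400
= 3438/400
= 8.5950

8.5950


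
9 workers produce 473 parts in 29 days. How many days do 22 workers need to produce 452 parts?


Days ∝ work / workers, so d₂ = d₁ × (m₁/m₂) × (w₂/w₁)
Workers factor (inverse): 9/22 ≈ 0.4091
Work factor (direct): 452/473 ≈ 0.9556
d₂ = 29 × 9/22 × 452/473 = (29 × 9 × 452) / (22 × 473) = 117972/10406
≈ 11.34 days

11.34 days


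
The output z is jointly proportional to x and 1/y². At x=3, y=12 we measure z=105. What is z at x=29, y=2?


z = k·x/y²
Solve for k using the known point: k = z·y²/x = 105×144/3 = 15120/3 = 5040.0000
Now evaluate at x=29, y=2:
z = k × 29 / 4 = (15120 × 29) / (3 × 4) = 438480/12
= 36540.0000

36540.0000


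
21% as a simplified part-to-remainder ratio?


21% means 21 parts out of 100; remainder = 79
Part : remainder = 21:79
GCD = 1
= 21:79

21:79


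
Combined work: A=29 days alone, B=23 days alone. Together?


Rate of A = 1/29 per day
Rate of B = 1/23 per day
Combined rate = 1/29 + 1/23 = 52/667 ≈ 0.0780 per day
Days = 1 / combined rate = 667/52
≈ 12.83 days

12.83 days


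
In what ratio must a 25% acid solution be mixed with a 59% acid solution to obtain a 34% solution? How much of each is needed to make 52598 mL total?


Let x parts of 25% mix with y parts of 59%.
25x + 59y = 34(x + y)
25x + 59y = 34x + 34y
x(25 - 34) = y(34 - 59)
x/y = (59 - 34)/(34 - 25) = 25/9
Simplify: 25:9
Total parts = 34; one part = 52598/34 = 1547.00 mL
25% solution: 25×1547.00 = 38675.00 mL
59% solution: 9×1547.00 = 13923.00 mL
= ratio 25:9; 38675.00 mL and 13923.00 mL

ratio 25:9; 38675.00 mL and 13923.00 mL


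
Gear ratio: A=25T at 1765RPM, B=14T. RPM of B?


Gear ratio = 25:14 = 25:14
RPM_B = RPM_A × (teeth_A / teeth_B)
= 1765 × (25/14)
= 3151.8 RPM

3151.8 RPM


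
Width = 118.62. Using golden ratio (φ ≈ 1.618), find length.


φ = (1 + √5) / 2 ≈ 1.618
Length = width × φ = 118.62 × 1.618 = 191.92716
≈ 191.93

191.93


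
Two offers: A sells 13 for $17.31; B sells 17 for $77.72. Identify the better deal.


Deal A: $17.31/13 = $1.3315/unit
Deal B: $77.72/17 = $4.5718/unit
A is cheaper per unit
= Deal A

Deal A


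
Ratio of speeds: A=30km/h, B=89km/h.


Ratio = 30:89
GCD = 1
Simplified = 30:89
Time ratio (same distance) = 89:30
Speed ratio = 30:89

30:89


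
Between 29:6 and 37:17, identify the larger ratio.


29/6 = 4.8333
37/17 = 2.1765
4.8333 > 2.1765, so 29:6 is greater
= 29:6

29:6


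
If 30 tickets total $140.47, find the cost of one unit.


Unit rate = total / quantity
= 140.47 / 30
= $4.68 per unit

$4.68 per unit


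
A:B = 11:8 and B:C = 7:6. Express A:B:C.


Match B: multiply A:B by 7 → 77:56
Multiply B:C by 8 → 56:48
Combined: 77:56:48
GCD = 1
= 77:56:48

77:56:48


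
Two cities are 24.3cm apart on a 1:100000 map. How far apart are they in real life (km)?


Real distance = map distance × scale
= 24.3cm × 100000
= 2430000 cm = 24300.0 m
= 24.300 km

24.300 km


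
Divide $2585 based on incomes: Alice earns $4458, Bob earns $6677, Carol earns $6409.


Total income = 4458 + 6677 + 6409 = $17544
Alice: $2585 × 4458/17544 = $656.86
Bob: $2585 × 6677/17544 = $983.81
Carol: $2585 × 6409/17544 = $944.33
= Alice: $656.86, Bob: $983.81, Carol: $944.33

Alice: $656.86, Bob: $983.81, Carol: $944.33


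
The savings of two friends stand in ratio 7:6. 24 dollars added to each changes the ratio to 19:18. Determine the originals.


Let A = 7k, B = 6k.
(7k + 24) / (6k + 24) = 19/18
Cross-multiply: 18(7k + 24) = 19(6k + 24)
126k + 432 = 114k + 456
126k - 114k = 456 - 432
12k = 24
k = 24/12 = 2
A = 7×2 = 14, B = 6×2 = 12
= A = 14, B = 12

A = 14, B = 12


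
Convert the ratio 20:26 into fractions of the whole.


Total parts = 20 + 26 = 46
First part: 20/46 = 10/23
Second part: 26/46 = 13/23
= 10/23 and 13/23

10/23 and 13/23


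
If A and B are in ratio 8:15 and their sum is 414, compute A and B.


Let A = 8k, B = 15k.
8k + 15k = 414
23k = 414 → k = 414/23 = 18
A = 8×18 = 144, B = 15×18 = 270
= A = 144, B = 270

A = 144, B = 270


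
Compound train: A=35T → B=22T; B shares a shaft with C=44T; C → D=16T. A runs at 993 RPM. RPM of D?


Stage 1: RPM_B = RPM_A × t_A/t_B = 993 × 35/22 = 34755/22 ≈ 1579.77
B and C share a shaft → RPM_C = RPM_B
Stage 2: RPM_D = RPM_C × t_C/t_D = RPM_A × (t_A×t_C)/(t_B×t_D)
Overall ratio = (35×44)/(22×16) = 1540/352
RPM_D = 993 × 1540/352 = 1529220/352
≈ 4344.38 RPM

4344.38 RPM


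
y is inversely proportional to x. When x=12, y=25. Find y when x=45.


Inverse proportion: x × y = constant
k = 12 × 25 = 300
y₂ = k / 45 = 300 / 45
= 6.67

6.67


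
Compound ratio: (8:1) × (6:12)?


Compound ratio = (8×6) : (1×12)
= 48:12
GCD = 12
= 4:1

4:1


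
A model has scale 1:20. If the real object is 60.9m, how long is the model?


Model size = real / scale
= 60.9 / 20
= 3.0450 m

3.0450 m


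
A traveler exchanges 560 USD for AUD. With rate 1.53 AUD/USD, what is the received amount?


Amount × rate = 560 × 1.53
= 856.80 AUD

856.80 AUD


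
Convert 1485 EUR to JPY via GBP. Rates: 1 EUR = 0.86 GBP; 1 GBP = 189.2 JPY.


Step 1: 1485 EUR × 0.86 = 1277.10 GBP
Step 2: 1277.10 GBP × 189.2 = 241627.32 JPY
Implied rate EUR→JPY = 0.86 × 189.2 = 162.7120
= 241627.32 JPY

241627.32 JPY


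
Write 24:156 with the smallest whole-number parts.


GCD(24, 156) = 12
24/12 : 156/12
= 2:13

2:13


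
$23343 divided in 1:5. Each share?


Total parts = 1 + 5 = 6
Part 1: 23343 × 1/6 = 3890.50
Part 2: 23343 × 5/6 = 19452.50
= Part 1: $3890.50, Part 2: $19452.50

Part 1: $3890.50, Part 2: $19452.50


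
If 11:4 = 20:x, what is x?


Cross multiply: 11 × x = 4 × 20
11x = 80
x = 80 / 11
= 7.27

7.27


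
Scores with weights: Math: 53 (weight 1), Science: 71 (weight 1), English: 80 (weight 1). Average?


Numerator = 53×1 + 71×1 + 80×1
= 53 + 71 + 80
= 204
Total weight = 3
Weighted avg = 204/3
= 68.00

68.00


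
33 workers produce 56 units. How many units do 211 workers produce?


Direct proportion: y/x = constant
k = 56/33 ≈ 1.6970
y₂ = k × 211 = 56 × 211 / 33 = 11816/33
≈ 358.06

358.06


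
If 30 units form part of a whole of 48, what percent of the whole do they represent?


Percentage = (part / whole) × 100
= (30 / 48) × 100
= 62.50%

62.50%


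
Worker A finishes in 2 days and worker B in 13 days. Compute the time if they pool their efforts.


Rate of A = 1/2 per day
Rate of B = 1/13 per day
Combined rate = 1/2 + 1/13 = 15/26 ≈ 0.5769 per day
Days = 1 / combined rate = 26/15
≈ 1.73 days

1.73 days


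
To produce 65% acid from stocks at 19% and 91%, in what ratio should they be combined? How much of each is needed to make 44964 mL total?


Let x parts of 19% mix with y parts of 91%.
19x + 91y = 65(x + y)
19x + 91y = 65x + 65y
x(19 - 65) = y(65 - 91)
x/y = (91 - 65)/(65 - 19) = 26/46
Simplify: 13:23
Total parts = 36; one part = 44964/36 = 1249.00 mL
19% solution: 13×1249.00 = 16237.00 mL
91% solution: 23×1249.00 = 28727.00 mL
= ratio 13:23; 16237.00 mL and 28727.00 mL

ratio 13:23; 16237.00 mL and 28727.00 mL


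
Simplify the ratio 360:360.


GCD(360, 360) = 360
360/360 : 360/360
= 1:1

1:1


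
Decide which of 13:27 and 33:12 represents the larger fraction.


13/27 = 0.4815
33/12 = 2.7500
0.4815 < 2.7500, so 13:27 is less
= 33:12

33:12


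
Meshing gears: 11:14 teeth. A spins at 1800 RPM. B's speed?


Gear ratio = 11:14 = 11:14
RPM_B = RPM_A × (teeth_A / teeth_B)
= 1800 × (11/14)
= 1414.3 RPM

1414.3 RPM


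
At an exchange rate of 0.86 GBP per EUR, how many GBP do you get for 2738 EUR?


Amount × rate = 2738 × 0.86
= 2354.68 GBP

2354.68 GBP


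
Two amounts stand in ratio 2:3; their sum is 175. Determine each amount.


Let A = 2k, B = 3k.
2k + 3k = 175
5k = 175 → k = 175/5 = 35
A = 2×35 = 70, B = 3×35 = 105
= A = 70, B = 105

A = 70, B = 105


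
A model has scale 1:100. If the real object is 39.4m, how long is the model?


Model size = real / scale
= 39.4 / 100
= 0.3940 m

0.3940 m


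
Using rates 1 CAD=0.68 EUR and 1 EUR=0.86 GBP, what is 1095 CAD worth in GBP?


Step 1: 1095 CAD × 0.68 = 744.60 EUR
Step 2: 744.60 EUR × 0.86 = 640.36 GBP
Implied rate CAD→GBP = 0.68 × 0.86 = 0.5848
= 640.36 GBP

640.36 GBP


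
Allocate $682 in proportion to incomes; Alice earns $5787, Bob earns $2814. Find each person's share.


Total income = 5787 + 2814 = $8601
Alice: $682 × 5787/8601 = $458.87
Bob: $682 × 2814/8601 = $223.13
= Alice: $458.87, Bob: $223.13

Alice: $458.87, Bob: $223.13


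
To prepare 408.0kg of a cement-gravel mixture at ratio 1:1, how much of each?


Total parts = 1 + 1 = 2
cement: 408.0 × 1/2 = 204.0kg
gravel: 408.0 × 1/2 = 204.0kg
= 204.0kg and 204.0kg

204.0kg and 204.0kg


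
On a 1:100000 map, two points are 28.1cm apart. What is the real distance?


Real distance = map distance × scale
= 28.1cm × 100000
= 2810000 cm = 28100.0 m
= 28.100 km

28.100 km


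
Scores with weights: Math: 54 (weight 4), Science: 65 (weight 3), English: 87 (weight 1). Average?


Numerator = 54×4 + 65×3 + 87×1
= 216 + 195 + 87
= 498
Total weight = 8
Weighted avg = 498/8
= 62.25

62.25


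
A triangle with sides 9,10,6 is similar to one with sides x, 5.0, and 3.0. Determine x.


Scale factor = 5.0/10 = 0.5
Missing side = 9 × 0.5
= 4.5

4.5


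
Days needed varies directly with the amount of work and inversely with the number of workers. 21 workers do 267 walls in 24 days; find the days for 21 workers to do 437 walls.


Days ∝ work / workers, so d₂ = d₁ × (m₁/m₂) × (w₂/w₁)
Workers factor (inverse): 21/21 = 1.0000
Work factor (direct): 437/267 ≈ 1.6367
d₂ = 24 × 21/21 × 437/267 = (24 × 21 × 437) / (21 × 267) = 220248/5607
≈ 39.28 days

39.28 days


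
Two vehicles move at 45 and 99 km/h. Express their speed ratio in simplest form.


Ratio = 45:99
GCD = 9
Simplified = 5:11
Time ratio (same distance) = 11:5
Speed ratio = 5:11

5:11


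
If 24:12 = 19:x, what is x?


Cross multiply: 24 × x = 12 × 19
24x = 228
x = 228 / 24
= 9.50

9.50


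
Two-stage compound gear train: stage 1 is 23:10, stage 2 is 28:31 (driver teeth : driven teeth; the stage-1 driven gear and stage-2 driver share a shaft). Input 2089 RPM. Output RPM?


Stage 1: RPM_B = RPM_A × t_A/t_B = 2089 × 23/10 = 48047/10 = 4804.70
B and C share a shaft → RPM_C = RPM_B
Stage 2: RPM_D = RPM_C × t_C/t_D = RPM_A × (t_A×t_C)/(t_B×t_D)
Overall ratio = (23×28)/(10×31) = 644/310
RPM_D = 2089 × 644/310 = 1345316/310
≈ 4339.73 RPM

4339.73 RPM


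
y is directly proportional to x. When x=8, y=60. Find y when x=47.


Direct proportion: y/x = constant
k = 60/8 = 7.5000
y₂ = k × 47 = 60 × 47 / 8 = 2820/8
= 352.50

352.50


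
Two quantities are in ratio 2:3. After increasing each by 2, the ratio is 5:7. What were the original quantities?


Let A = 2k, B = 3k.
(2k + 2) / (3k + 2) = 5/7
Cross-multiply: 7(2k + 2) = 5(3k + 2)
14k + 14 = 15k + 10
14k - 15k = 10 - 14
-1k = -4
k = -4/-1 = 4
A = 2×4 = 8, B = 3×4 = 12
= A = 8, B = 12

A = 8, B = 12


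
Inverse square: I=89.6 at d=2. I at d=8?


I₁d₁² = I₂d₂²
I₂ = I₁ × (d₁/d₂)²
= 89.6 × (2/8)²
= 89.6 × 4/64
= 358.4/64
= 5.6000

5.6000


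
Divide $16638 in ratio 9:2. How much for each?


Total parts = 9 + 2 = 11
Part 1: 16638 × 9/11 = 13612.91
Part 2: 16638 × 2/11 = 3025.09
= Part 1: $13612.91, Part 2: $3025.09

Part 1: $13612.91, Part 2: $3025.09


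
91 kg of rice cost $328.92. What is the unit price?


Unit rate = total / quantity
= 328.92 / 91
= $3.61 per unit

$3.61 per unit


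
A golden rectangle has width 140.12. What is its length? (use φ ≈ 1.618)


φ = (1 + √5) / 2 ≈ 1.618
Length = width × φ = 140.12 × 1.618 = 226.71416
≈ 226.71

226.71


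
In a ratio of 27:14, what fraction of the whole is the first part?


Total parts = 27 + 14 = 41
First part: 27/41 = 27/41
= 27/41

27/41


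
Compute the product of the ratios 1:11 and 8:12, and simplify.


Compound ratio = (1×8) : (11×12)
= 8:132
GCD = 4
= 2:33

2:33


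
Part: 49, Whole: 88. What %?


Percentage = (part / whole) × 100
= (49 / 88) × 100
≈ 55.68%

55.68%


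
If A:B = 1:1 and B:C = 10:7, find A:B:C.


Match B: multiply A:B by 10 → 10:10
Multiply B:C by 1 → 10:7
Combined: 10:10:7
GCD = 1
= 10:10:7

10:10:7


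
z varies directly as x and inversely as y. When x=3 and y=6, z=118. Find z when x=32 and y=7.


z = k·x/y
Solve for k using the known point: k = z·y/x = 118×6/3 = 708/3 = 236.0000
Now evaluate at x=32, y=7:
z = k × 32 / 7 = (708 × 32) / (3 × 7) = 22656/21
≈ 1078.8571

1078.8571


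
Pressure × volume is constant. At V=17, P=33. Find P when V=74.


Inverse proportion: x × y = constant
k = 17 × 33 = 561
y₂ = k / 74 = 561 / 74
= 7.58

7.58


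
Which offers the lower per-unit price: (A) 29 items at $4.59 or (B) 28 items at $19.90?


Deal A: $4.59/29 = $0.1583/unit
Deal B: $19.90/28 = $0.7107/unit
A is cheaper per unit
= Deal A

Deal A


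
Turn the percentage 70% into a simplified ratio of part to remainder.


70% means 70 parts out of 100; remainder = 30
Part : remainder = 70:30
GCD = 10
= 7:3

7:3


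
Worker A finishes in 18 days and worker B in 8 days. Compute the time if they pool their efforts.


Rate of A = 1/18 per day
Rate of B = 1/8 per day
Combined rate = 1/18 + 1/8 = 26/144 ≈ 0.1806 per day
Days = 1 / combined rate = 144/26
≈ 5.54 days

5.54 days


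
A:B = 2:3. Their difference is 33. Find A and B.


Let A = 2k, B = 3k.
3k - 2k = 33
1k = 33 → k = 33/1 = 33
A = 2×33 = 66, B = 3×33 = 99
= A = 66, B = 99

A = 66, B = 99


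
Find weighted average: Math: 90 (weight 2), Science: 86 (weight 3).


Numerator = 90×2 + 86×3
= 180 + 258
= 438
Total weight = 5
Weighted avg = 438/5
= 87.60

87.60


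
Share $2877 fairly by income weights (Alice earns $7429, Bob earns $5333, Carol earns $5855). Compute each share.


Total income = 7429 + 5333 + 5855 = $18617
Alice: $2877 × 7429/18617 = $1148.05
Bob: $2877 × 5333/18617 = $824.14
Carol: $2877 × 5855/18617 = $904.81
= Alice: $1148.05, Bob: $824.14, Carol: $904.81

Alice: $1148.05, Bob: $824.14, Carol: $904.81


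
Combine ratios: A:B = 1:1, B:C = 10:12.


Match B: multiply A:B by 10 → 10:10
Multiply B:C by 1 → 10:12
Combined: 10:10:12
GCD = 2
= 5:5:6

5:5:6


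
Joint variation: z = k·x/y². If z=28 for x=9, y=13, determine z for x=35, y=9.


z = k·x/y²
Solve for k using the known point: k = z·y²/x = 28×169/9 = 4732/9 ≈ 525.7778
Now evaluate at x=35, y=9:
z = k × 35 / 81 = (4732 × 35) / (9 × 81) = 165620/729
≈ 227.1879

227.1879


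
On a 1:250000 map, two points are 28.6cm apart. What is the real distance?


Real distance = map distance × scale
= 28.6cm × 250000
= 7150000 cm = 71500.0 m
= 71.500 km

71.500 km


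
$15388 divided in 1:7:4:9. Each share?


Total parts = 1 + 7 + 4 + 9 = 21
Part 1: 15388 × 1/21 = 732.76
Part 2: 15388 × 7/21 = 5129.33
Part 3: 15388 × 4/21 = 2931.05
Part 4: 15388 × 9/21 = 6594.86
= Part 1: $732.76, Part 2: $5129.33, Part 3: $2931.05, Part 4: $6594.86

Part 1: $732.76, Part 2: $5129.33, Part 3: $2931.05, Part 4: $6594.86


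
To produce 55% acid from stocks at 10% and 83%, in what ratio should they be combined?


Let x parts of 10% mix with y parts of 83%.
10x + 83y = 55(x + y)
10x + 83y = 55x + 55y
x(10 - 55) = y(55 - 83)
x/y = (83 - 55)/(55 - 10) = 28/45
Simplify: 28:45
= 28:45

28:45


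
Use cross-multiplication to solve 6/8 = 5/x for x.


Cross multiply: 6 × x = 8 × 5
6x = 40
x = 40 / 6
= 6.67

6.67


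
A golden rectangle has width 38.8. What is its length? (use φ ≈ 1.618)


φ = (1 + √5) / 2 ≈ 1.618
Length = width × φ = 38.8 × 1.618 = 62.7784
≈ 62.78

62.78


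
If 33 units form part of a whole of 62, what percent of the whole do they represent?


Percentage = (part / whole) × 100
= (33 / 62) × 100
≈ 53.23%

53.23%


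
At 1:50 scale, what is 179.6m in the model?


Model size = real / scale
= 179.6 / 50
= 3.5920 m

3.5920 m


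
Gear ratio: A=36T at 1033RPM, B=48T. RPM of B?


Gear ratio = 36:48 = 3:4
RPM_B = RPM_A × (teeth_A / teeth_B)
= 1033 × (36/48)
= 774.8 RPM

774.8 RPM


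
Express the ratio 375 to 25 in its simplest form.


GCD(375, 25) = 25
375/25 : 25/25
= 15:1

15:1


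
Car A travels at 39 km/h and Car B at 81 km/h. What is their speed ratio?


Ratio = 39:81
GCD = 3
Simplified = 13:27
Time ratio (same distance) = 27:13
Speed ratio = 13:27

13:27


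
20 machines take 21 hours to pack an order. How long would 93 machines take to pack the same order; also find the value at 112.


Inverse proportion: x × y = constant
k = 20 × 21 = 420
At x=93: k/93 = 4.52
At x=112: k/112 = 3.75
= 4.52 and 3.75

4.52 and 3.75


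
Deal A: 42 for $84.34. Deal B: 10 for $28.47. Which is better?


Deal A: $84.34/42 = $2.0081/unit
Deal B: $28.47/10 = $2.8470/unit
A is cheaper per unit
= Deal A

Deal A


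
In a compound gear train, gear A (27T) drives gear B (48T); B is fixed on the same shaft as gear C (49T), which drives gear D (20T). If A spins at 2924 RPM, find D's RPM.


Stage 1: RPM_B = RPM_A × t_A/t_B = 2924 × 27/48 = 78948/48 = 1644.75
B and C share a shaft → RPM_C = RPM_B
Stage 2: RPM_D = RPM_C × t_C/t_D = RPM_A × (t_A×t_C)/(t_B×t_D)
Overall ratio = (27×49)/(48×20) = 1323/960
RPM_D = 2924 × 1323/960 = 3868452/960
≈ 4029.64 RPM

4029.64 RPM


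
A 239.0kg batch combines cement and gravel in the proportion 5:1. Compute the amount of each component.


Total parts = 5 + 1 = 6
cement: 239.0 × 5/6 = 199.2kg
gravel: 239.0 × 1/6 = 39.8kg
= 199.2kg and 39.8kg

199.2kg and 39.8kg
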